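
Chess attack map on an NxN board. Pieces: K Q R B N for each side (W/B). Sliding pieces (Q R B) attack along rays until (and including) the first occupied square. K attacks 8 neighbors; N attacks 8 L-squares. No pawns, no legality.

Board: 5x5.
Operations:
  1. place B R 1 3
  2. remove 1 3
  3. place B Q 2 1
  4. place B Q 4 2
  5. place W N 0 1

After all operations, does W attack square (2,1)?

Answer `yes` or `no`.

Answer: no

Derivation:
Op 1: place BR@(1,3)
Op 2: remove (1,3)
Op 3: place BQ@(2,1)
Op 4: place BQ@(4,2)
Op 5: place WN@(0,1)
Per-piece attacks for W:
  WN@(0,1): attacks (1,3) (2,2) (2,0)
W attacks (2,1): no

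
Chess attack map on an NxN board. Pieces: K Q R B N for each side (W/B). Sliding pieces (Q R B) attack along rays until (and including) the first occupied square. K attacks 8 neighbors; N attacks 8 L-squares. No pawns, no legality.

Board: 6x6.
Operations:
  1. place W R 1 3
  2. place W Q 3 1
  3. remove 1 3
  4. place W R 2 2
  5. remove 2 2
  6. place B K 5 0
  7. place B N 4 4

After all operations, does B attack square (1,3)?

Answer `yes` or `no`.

Answer: no

Derivation:
Op 1: place WR@(1,3)
Op 2: place WQ@(3,1)
Op 3: remove (1,3)
Op 4: place WR@(2,2)
Op 5: remove (2,2)
Op 6: place BK@(5,0)
Op 7: place BN@(4,4)
Per-piece attacks for B:
  BN@(4,4): attacks (2,5) (5,2) (3,2) (2,3)
  BK@(5,0): attacks (5,1) (4,0) (4,1)
B attacks (1,3): no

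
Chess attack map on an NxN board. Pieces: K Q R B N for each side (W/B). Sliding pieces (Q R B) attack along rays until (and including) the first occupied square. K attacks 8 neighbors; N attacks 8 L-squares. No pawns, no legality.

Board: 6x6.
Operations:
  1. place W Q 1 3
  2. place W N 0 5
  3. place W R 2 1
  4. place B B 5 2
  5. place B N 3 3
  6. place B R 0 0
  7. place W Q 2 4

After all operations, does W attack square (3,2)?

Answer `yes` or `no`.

Op 1: place WQ@(1,3)
Op 2: place WN@(0,5)
Op 3: place WR@(2,1)
Op 4: place BB@(5,2)
Op 5: place BN@(3,3)
Op 6: place BR@(0,0)
Op 7: place WQ@(2,4)
Per-piece attacks for W:
  WN@(0,5): attacks (1,3) (2,4)
  WQ@(1,3): attacks (1,4) (1,5) (1,2) (1,1) (1,0) (2,3) (3,3) (0,3) (2,4) (2,2) (3,1) (4,0) (0,4) (0,2) [ray(1,0) blocked at (3,3); ray(1,1) blocked at (2,4)]
  WR@(2,1): attacks (2,2) (2,3) (2,4) (2,0) (3,1) (4,1) (5,1) (1,1) (0,1) [ray(0,1) blocked at (2,4)]
  WQ@(2,4): attacks (2,5) (2,3) (2,2) (2,1) (3,4) (4,4) (5,4) (1,4) (0,4) (3,5) (3,3) (1,5) (1,3) [ray(0,-1) blocked at (2,1); ray(1,-1) blocked at (3,3); ray(-1,-1) blocked at (1,3)]
W attacks (3,2): no

Answer: no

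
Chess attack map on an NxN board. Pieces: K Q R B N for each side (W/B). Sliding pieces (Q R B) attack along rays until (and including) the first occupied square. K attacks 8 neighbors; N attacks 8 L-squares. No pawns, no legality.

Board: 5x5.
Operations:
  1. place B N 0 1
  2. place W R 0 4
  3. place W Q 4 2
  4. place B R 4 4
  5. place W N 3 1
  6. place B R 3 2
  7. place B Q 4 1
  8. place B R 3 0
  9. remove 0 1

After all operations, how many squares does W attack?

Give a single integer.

Op 1: place BN@(0,1)
Op 2: place WR@(0,4)
Op 3: place WQ@(4,2)
Op 4: place BR@(4,4)
Op 5: place WN@(3,1)
Op 6: place BR@(3,2)
Op 7: place BQ@(4,1)
Op 8: place BR@(3,0)
Op 9: remove (0,1)
Per-piece attacks for W:
  WR@(0,4): attacks (0,3) (0,2) (0,1) (0,0) (1,4) (2,4) (3,4) (4,4) [ray(1,0) blocked at (4,4)]
  WN@(3,1): attacks (4,3) (2,3) (1,2) (1,0)
  WQ@(4,2): attacks (4,3) (4,4) (4,1) (3,2) (3,3) (2,4) (3,1) [ray(0,1) blocked at (4,4); ray(0,-1) blocked at (4,1); ray(-1,0) blocked at (3,2); ray(-1,-1) blocked at (3,1)]
Union (16 distinct): (0,0) (0,1) (0,2) (0,3) (1,0) (1,2) (1,4) (2,3) (2,4) (3,1) (3,2) (3,3) (3,4) (4,1) (4,3) (4,4)

Answer: 16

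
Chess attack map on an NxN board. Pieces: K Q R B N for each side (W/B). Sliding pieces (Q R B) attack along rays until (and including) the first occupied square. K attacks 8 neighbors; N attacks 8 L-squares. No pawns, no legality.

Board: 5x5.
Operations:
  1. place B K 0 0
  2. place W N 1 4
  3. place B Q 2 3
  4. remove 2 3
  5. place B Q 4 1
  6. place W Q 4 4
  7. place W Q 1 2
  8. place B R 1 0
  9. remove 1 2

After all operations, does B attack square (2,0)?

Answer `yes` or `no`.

Answer: yes

Derivation:
Op 1: place BK@(0,0)
Op 2: place WN@(1,4)
Op 3: place BQ@(2,3)
Op 4: remove (2,3)
Op 5: place BQ@(4,1)
Op 6: place WQ@(4,4)
Op 7: place WQ@(1,2)
Op 8: place BR@(1,0)
Op 9: remove (1,2)
Per-piece attacks for B:
  BK@(0,0): attacks (0,1) (1,0) (1,1)
  BR@(1,0): attacks (1,1) (1,2) (1,3) (1,4) (2,0) (3,0) (4,0) (0,0) [ray(0,1) blocked at (1,4); ray(-1,0) blocked at (0,0)]
  BQ@(4,1): attacks (4,2) (4,3) (4,4) (4,0) (3,1) (2,1) (1,1) (0,1) (3,2) (2,3) (1,4) (3,0) [ray(0,1) blocked at (4,4); ray(-1,1) blocked at (1,4)]
B attacks (2,0): yes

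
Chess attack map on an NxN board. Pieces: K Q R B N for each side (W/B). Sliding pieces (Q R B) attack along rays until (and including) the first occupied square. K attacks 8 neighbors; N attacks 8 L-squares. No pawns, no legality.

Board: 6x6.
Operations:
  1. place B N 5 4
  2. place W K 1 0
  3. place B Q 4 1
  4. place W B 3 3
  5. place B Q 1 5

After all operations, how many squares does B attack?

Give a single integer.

Op 1: place BN@(5,4)
Op 2: place WK@(1,0)
Op 3: place BQ@(4,1)
Op 4: place WB@(3,3)
Op 5: place BQ@(1,5)
Per-piece attacks for B:
  BQ@(1,5): attacks (1,4) (1,3) (1,2) (1,1) (1,0) (2,5) (3,5) (4,5) (5,5) (0,5) (2,4) (3,3) (0,4) [ray(0,-1) blocked at (1,0); ray(1,-1) blocked at (3,3)]
  BQ@(4,1): attacks (4,2) (4,3) (4,4) (4,5) (4,0) (5,1) (3,1) (2,1) (1,1) (0,1) (5,2) (5,0) (3,2) (2,3) (1,4) (0,5) (3,0)
  BN@(5,4): attacks (3,5) (4,2) (3,3)
Union (26 distinct): (0,1) (0,4) (0,5) (1,0) (1,1) (1,2) (1,3) (1,4) (2,1) (2,3) (2,4) (2,5) (3,0) (3,1) (3,2) (3,3) (3,5) (4,0) (4,2) (4,3) (4,4) (4,5) (5,0) (5,1) (5,2) (5,5)

Answer: 26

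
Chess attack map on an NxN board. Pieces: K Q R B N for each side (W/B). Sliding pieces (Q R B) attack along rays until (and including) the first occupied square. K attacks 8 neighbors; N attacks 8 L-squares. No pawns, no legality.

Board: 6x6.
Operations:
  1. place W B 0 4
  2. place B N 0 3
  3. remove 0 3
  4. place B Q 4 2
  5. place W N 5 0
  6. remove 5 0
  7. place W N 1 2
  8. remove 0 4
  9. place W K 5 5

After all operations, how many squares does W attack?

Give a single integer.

Answer: 9

Derivation:
Op 1: place WB@(0,4)
Op 2: place BN@(0,3)
Op 3: remove (0,3)
Op 4: place BQ@(4,2)
Op 5: place WN@(5,0)
Op 6: remove (5,0)
Op 7: place WN@(1,2)
Op 8: remove (0,4)
Op 9: place WK@(5,5)
Per-piece attacks for W:
  WN@(1,2): attacks (2,4) (3,3) (0,4) (2,0) (3,1) (0,0)
  WK@(5,5): attacks (5,4) (4,5) (4,4)
Union (9 distinct): (0,0) (0,4) (2,0) (2,4) (3,1) (3,3) (4,4) (4,5) (5,4)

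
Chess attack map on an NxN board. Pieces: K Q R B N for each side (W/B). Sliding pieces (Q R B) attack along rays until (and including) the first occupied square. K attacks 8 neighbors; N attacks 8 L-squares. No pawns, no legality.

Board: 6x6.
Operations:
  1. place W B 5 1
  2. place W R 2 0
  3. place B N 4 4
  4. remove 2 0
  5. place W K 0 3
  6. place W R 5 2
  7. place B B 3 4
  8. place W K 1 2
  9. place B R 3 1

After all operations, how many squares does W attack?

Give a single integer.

Answer: 21

Derivation:
Op 1: place WB@(5,1)
Op 2: place WR@(2,0)
Op 3: place BN@(4,4)
Op 4: remove (2,0)
Op 5: place WK@(0,3)
Op 6: place WR@(5,2)
Op 7: place BB@(3,4)
Op 8: place WK@(1,2)
Op 9: place BR@(3,1)
Per-piece attacks for W:
  WK@(0,3): attacks (0,4) (0,2) (1,3) (1,4) (1,2)
  WK@(1,2): attacks (1,3) (1,1) (2,2) (0,2) (2,3) (2,1) (0,3) (0,1)
  WB@(5,1): attacks (4,2) (3,3) (2,4) (1,5) (4,0)
  WR@(5,2): attacks (5,3) (5,4) (5,5) (5,1) (4,2) (3,2) (2,2) (1,2) [ray(0,-1) blocked at (5,1); ray(-1,0) blocked at (1,2)]
Union (21 distinct): (0,1) (0,2) (0,3) (0,4) (1,1) (1,2) (1,3) (1,4) (1,5) (2,1) (2,2) (2,3) (2,4) (3,2) (3,3) (4,0) (4,2) (5,1) (5,3) (5,4) (5,5)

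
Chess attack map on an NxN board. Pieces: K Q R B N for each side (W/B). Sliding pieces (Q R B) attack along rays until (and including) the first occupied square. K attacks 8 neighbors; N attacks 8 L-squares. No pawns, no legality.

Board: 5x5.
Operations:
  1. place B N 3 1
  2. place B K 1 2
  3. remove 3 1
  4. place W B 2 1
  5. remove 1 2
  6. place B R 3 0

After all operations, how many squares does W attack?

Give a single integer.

Answer: 6

Derivation:
Op 1: place BN@(3,1)
Op 2: place BK@(1,2)
Op 3: remove (3,1)
Op 4: place WB@(2,1)
Op 5: remove (1,2)
Op 6: place BR@(3,0)
Per-piece attacks for W:
  WB@(2,1): attacks (3,2) (4,3) (3,0) (1,2) (0,3) (1,0) [ray(1,-1) blocked at (3,0)]
Union (6 distinct): (0,3) (1,0) (1,2) (3,0) (3,2) (4,3)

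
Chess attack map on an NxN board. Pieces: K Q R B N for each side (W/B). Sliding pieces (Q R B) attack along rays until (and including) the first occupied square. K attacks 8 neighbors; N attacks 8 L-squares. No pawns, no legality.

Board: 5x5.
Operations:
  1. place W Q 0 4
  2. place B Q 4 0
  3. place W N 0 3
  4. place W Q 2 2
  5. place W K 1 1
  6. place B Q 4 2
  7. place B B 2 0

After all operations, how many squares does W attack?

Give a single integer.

Answer: 22

Derivation:
Op 1: place WQ@(0,4)
Op 2: place BQ@(4,0)
Op 3: place WN@(0,3)
Op 4: place WQ@(2,2)
Op 5: place WK@(1,1)
Op 6: place BQ@(4,2)
Op 7: place BB@(2,0)
Per-piece attacks for W:
  WN@(0,3): attacks (2,4) (1,1) (2,2)
  WQ@(0,4): attacks (0,3) (1,4) (2,4) (3,4) (4,4) (1,3) (2,2) [ray(0,-1) blocked at (0,3); ray(1,-1) blocked at (2,2)]
  WK@(1,1): attacks (1,2) (1,0) (2,1) (0,1) (2,2) (2,0) (0,2) (0,0)
  WQ@(2,2): attacks (2,3) (2,4) (2,1) (2,0) (3,2) (4,2) (1,2) (0,2) (3,3) (4,4) (3,1) (4,0) (1,3) (0,4) (1,1) [ray(0,-1) blocked at (2,0); ray(1,0) blocked at (4,2); ray(1,-1) blocked at (4,0); ray(-1,1) blocked at (0,4); ray(-1,-1) blocked at (1,1)]
Union (22 distinct): (0,0) (0,1) (0,2) (0,3) (0,4) (1,0) (1,1) (1,2) (1,3) (1,4) (2,0) (2,1) (2,2) (2,3) (2,4) (3,1) (3,2) (3,3) (3,4) (4,0) (4,2) (4,4)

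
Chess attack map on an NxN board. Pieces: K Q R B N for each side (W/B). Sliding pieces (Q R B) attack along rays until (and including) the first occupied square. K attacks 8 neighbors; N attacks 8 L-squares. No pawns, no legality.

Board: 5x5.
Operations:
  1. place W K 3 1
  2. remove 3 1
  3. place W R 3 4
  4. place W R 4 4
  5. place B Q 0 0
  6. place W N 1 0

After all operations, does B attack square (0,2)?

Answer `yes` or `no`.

Op 1: place WK@(3,1)
Op 2: remove (3,1)
Op 3: place WR@(3,4)
Op 4: place WR@(4,4)
Op 5: place BQ@(0,0)
Op 6: place WN@(1,0)
Per-piece attacks for B:
  BQ@(0,0): attacks (0,1) (0,2) (0,3) (0,4) (1,0) (1,1) (2,2) (3,3) (4,4) [ray(1,0) blocked at (1,0); ray(1,1) blocked at (4,4)]
B attacks (0,2): yes

Answer: yes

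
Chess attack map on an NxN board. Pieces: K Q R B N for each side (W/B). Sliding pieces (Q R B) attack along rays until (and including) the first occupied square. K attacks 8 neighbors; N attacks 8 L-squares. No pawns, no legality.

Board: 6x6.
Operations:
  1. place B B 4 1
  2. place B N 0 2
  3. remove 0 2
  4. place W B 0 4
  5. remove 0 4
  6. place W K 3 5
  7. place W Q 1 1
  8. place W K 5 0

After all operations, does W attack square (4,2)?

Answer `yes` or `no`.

Op 1: place BB@(4,1)
Op 2: place BN@(0,2)
Op 3: remove (0,2)
Op 4: place WB@(0,4)
Op 5: remove (0,4)
Op 6: place WK@(3,5)
Op 7: place WQ@(1,1)
Op 8: place WK@(5,0)
Per-piece attacks for W:
  WQ@(1,1): attacks (1,2) (1,3) (1,4) (1,5) (1,0) (2,1) (3,1) (4,1) (0,1) (2,2) (3,3) (4,4) (5,5) (2,0) (0,2) (0,0) [ray(1,0) blocked at (4,1)]
  WK@(3,5): attacks (3,4) (4,5) (2,5) (4,4) (2,4)
  WK@(5,0): attacks (5,1) (4,0) (4,1)
W attacks (4,2): no

Answer: no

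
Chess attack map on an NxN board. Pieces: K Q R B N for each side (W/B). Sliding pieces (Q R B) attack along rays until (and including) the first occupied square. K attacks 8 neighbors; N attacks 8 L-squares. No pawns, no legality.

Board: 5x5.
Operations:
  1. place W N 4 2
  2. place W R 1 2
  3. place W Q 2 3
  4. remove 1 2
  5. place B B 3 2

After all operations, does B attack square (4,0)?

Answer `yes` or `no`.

Op 1: place WN@(4,2)
Op 2: place WR@(1,2)
Op 3: place WQ@(2,3)
Op 4: remove (1,2)
Op 5: place BB@(3,2)
Per-piece attacks for B:
  BB@(3,2): attacks (4,3) (4,1) (2,3) (2,1) (1,0) [ray(-1,1) blocked at (2,3)]
B attacks (4,0): no

Answer: no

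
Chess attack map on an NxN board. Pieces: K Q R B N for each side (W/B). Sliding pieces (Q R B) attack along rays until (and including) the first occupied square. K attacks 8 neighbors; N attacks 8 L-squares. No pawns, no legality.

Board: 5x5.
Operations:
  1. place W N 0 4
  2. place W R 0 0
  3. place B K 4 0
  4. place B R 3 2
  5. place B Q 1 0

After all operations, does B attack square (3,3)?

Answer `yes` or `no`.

Answer: yes

Derivation:
Op 1: place WN@(0,4)
Op 2: place WR@(0,0)
Op 3: place BK@(4,0)
Op 4: place BR@(3,2)
Op 5: place BQ@(1,0)
Per-piece attacks for B:
  BQ@(1,0): attacks (1,1) (1,2) (1,3) (1,4) (2,0) (3,0) (4,0) (0,0) (2,1) (3,2) (0,1) [ray(1,0) blocked at (4,0); ray(-1,0) blocked at (0,0); ray(1,1) blocked at (3,2)]
  BR@(3,2): attacks (3,3) (3,4) (3,1) (3,0) (4,2) (2,2) (1,2) (0,2)
  BK@(4,0): attacks (4,1) (3,0) (3,1)
B attacks (3,3): yes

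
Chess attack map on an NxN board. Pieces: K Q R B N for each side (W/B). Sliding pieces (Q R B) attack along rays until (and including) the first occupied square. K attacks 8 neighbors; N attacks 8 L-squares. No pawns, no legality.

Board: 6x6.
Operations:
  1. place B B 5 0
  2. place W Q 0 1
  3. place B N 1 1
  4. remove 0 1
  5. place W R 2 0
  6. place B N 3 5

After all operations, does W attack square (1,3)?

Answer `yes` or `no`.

Answer: no

Derivation:
Op 1: place BB@(5,0)
Op 2: place WQ@(0,1)
Op 3: place BN@(1,1)
Op 4: remove (0,1)
Op 5: place WR@(2,0)
Op 6: place BN@(3,5)
Per-piece attacks for W:
  WR@(2,0): attacks (2,1) (2,2) (2,3) (2,4) (2,5) (3,0) (4,0) (5,0) (1,0) (0,0) [ray(1,0) blocked at (5,0)]
W attacks (1,3): no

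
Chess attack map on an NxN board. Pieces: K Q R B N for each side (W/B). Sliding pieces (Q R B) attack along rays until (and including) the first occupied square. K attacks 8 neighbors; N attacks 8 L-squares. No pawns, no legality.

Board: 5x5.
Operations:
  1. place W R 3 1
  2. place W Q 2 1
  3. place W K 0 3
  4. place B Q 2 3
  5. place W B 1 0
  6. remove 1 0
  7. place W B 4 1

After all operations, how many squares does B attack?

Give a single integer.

Op 1: place WR@(3,1)
Op 2: place WQ@(2,1)
Op 3: place WK@(0,3)
Op 4: place BQ@(2,3)
Op 5: place WB@(1,0)
Op 6: remove (1,0)
Op 7: place WB@(4,1)
Per-piece attacks for B:
  BQ@(2,3): attacks (2,4) (2,2) (2,1) (3,3) (4,3) (1,3) (0,3) (3,4) (3,2) (4,1) (1,4) (1,2) (0,1) [ray(0,-1) blocked at (2,1); ray(-1,0) blocked at (0,3); ray(1,-1) blocked at (4,1)]
Union (13 distinct): (0,1) (0,3) (1,2) (1,3) (1,4) (2,1) (2,2) (2,4) (3,2) (3,3) (3,4) (4,1) (4,3)

Answer: 13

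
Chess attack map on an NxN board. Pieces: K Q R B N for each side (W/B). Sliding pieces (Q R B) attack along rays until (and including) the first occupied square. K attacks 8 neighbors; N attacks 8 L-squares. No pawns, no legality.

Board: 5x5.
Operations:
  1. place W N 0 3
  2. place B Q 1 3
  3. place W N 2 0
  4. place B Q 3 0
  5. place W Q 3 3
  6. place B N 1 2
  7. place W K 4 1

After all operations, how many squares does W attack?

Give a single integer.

Op 1: place WN@(0,3)
Op 2: place BQ@(1,3)
Op 3: place WN@(2,0)
Op 4: place BQ@(3,0)
Op 5: place WQ@(3,3)
Op 6: place BN@(1,2)
Op 7: place WK@(4,1)
Per-piece attacks for W:
  WN@(0,3): attacks (2,4) (1,1) (2,2)
  WN@(2,0): attacks (3,2) (4,1) (1,2) (0,1)
  WQ@(3,3): attacks (3,4) (3,2) (3,1) (3,0) (4,3) (2,3) (1,3) (4,4) (4,2) (2,4) (2,2) (1,1) (0,0) [ray(0,-1) blocked at (3,0); ray(-1,0) blocked at (1,3)]
  WK@(4,1): attacks (4,2) (4,0) (3,1) (3,2) (3,0)
Union (17 distinct): (0,0) (0,1) (1,1) (1,2) (1,3) (2,2) (2,3) (2,4) (3,0) (3,1) (3,2) (3,4) (4,0) (4,1) (4,2) (4,3) (4,4)

Answer: 17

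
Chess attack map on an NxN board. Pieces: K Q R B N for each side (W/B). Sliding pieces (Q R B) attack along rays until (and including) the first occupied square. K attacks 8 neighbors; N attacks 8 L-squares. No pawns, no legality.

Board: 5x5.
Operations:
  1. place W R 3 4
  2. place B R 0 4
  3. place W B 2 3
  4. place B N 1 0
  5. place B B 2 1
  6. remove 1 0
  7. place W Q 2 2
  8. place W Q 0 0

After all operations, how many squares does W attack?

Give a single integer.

Answer: 24

Derivation:
Op 1: place WR@(3,4)
Op 2: place BR@(0,4)
Op 3: place WB@(2,3)
Op 4: place BN@(1,0)
Op 5: place BB@(2,1)
Op 6: remove (1,0)
Op 7: place WQ@(2,2)
Op 8: place WQ@(0,0)
Per-piece attacks for W:
  WQ@(0,0): attacks (0,1) (0,2) (0,3) (0,4) (1,0) (2,0) (3,0) (4,0) (1,1) (2,2) [ray(0,1) blocked at (0,4); ray(1,1) blocked at (2,2)]
  WQ@(2,2): attacks (2,3) (2,1) (3,2) (4,2) (1,2) (0,2) (3,3) (4,4) (3,1) (4,0) (1,3) (0,4) (1,1) (0,0) [ray(0,1) blocked at (2,3); ray(0,-1) blocked at (2,1); ray(-1,1) blocked at (0,4); ray(-1,-1) blocked at (0,0)]
  WB@(2,3): attacks (3,4) (3,2) (4,1) (1,4) (1,2) (0,1) [ray(1,1) blocked at (3,4)]
  WR@(3,4): attacks (3,3) (3,2) (3,1) (3,0) (4,4) (2,4) (1,4) (0,4) [ray(-1,0) blocked at (0,4)]
Union (24 distinct): (0,0) (0,1) (0,2) (0,3) (0,4) (1,0) (1,1) (1,2) (1,3) (1,4) (2,0) (2,1) (2,2) (2,3) (2,4) (3,0) (3,1) (3,2) (3,3) (3,4) (4,0) (4,1) (4,2) (4,4)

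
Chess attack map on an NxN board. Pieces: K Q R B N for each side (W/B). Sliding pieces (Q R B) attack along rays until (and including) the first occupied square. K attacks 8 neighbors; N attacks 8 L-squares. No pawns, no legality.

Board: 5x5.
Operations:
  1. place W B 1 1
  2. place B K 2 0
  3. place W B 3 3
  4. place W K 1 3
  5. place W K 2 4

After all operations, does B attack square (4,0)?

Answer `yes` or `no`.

Op 1: place WB@(1,1)
Op 2: place BK@(2,0)
Op 3: place WB@(3,3)
Op 4: place WK@(1,3)
Op 5: place WK@(2,4)
Per-piece attacks for B:
  BK@(2,0): attacks (2,1) (3,0) (1,0) (3,1) (1,1)
B attacks (4,0): no

Answer: no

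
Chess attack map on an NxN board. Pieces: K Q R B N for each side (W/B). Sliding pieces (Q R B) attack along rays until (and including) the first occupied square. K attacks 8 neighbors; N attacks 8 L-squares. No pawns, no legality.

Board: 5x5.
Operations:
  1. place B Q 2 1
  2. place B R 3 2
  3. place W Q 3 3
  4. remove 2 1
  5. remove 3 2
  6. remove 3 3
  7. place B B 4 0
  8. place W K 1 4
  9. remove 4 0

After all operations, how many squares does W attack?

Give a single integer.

Answer: 5

Derivation:
Op 1: place BQ@(2,1)
Op 2: place BR@(3,2)
Op 3: place WQ@(3,3)
Op 4: remove (2,1)
Op 5: remove (3,2)
Op 6: remove (3,3)
Op 7: place BB@(4,0)
Op 8: place WK@(1,4)
Op 9: remove (4,0)
Per-piece attacks for W:
  WK@(1,4): attacks (1,3) (2,4) (0,4) (2,3) (0,3)
Union (5 distinct): (0,3) (0,4) (1,3) (2,3) (2,4)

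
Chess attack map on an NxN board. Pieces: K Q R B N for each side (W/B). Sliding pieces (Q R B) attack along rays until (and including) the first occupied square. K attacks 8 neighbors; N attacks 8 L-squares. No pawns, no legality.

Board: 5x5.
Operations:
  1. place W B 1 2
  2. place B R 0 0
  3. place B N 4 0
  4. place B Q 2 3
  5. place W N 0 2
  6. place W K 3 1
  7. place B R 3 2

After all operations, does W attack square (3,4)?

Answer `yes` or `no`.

Op 1: place WB@(1,2)
Op 2: place BR@(0,0)
Op 3: place BN@(4,0)
Op 4: place BQ@(2,3)
Op 5: place WN@(0,2)
Op 6: place WK@(3,1)
Op 7: place BR@(3,2)
Per-piece attacks for W:
  WN@(0,2): attacks (1,4) (2,3) (1,0) (2,1)
  WB@(1,2): attacks (2,3) (2,1) (3,0) (0,3) (0,1) [ray(1,1) blocked at (2,3)]
  WK@(3,1): attacks (3,2) (3,0) (4,1) (2,1) (4,2) (4,0) (2,2) (2,0)
W attacks (3,4): no

Answer: no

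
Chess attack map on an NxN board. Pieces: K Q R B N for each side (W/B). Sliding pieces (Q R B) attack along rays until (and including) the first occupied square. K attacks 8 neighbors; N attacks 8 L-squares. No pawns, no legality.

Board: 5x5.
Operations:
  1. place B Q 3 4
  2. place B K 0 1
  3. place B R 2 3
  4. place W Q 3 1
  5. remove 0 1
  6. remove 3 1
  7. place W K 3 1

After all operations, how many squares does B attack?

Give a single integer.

Answer: 14

Derivation:
Op 1: place BQ@(3,4)
Op 2: place BK@(0,1)
Op 3: place BR@(2,3)
Op 4: place WQ@(3,1)
Op 5: remove (0,1)
Op 6: remove (3,1)
Op 7: place WK@(3,1)
Per-piece attacks for B:
  BR@(2,3): attacks (2,4) (2,2) (2,1) (2,0) (3,3) (4,3) (1,3) (0,3)
  BQ@(3,4): attacks (3,3) (3,2) (3,1) (4,4) (2,4) (1,4) (0,4) (4,3) (2,3) [ray(0,-1) blocked at (3,1); ray(-1,-1) blocked at (2,3)]
Union (14 distinct): (0,3) (0,4) (1,3) (1,4) (2,0) (2,1) (2,2) (2,3) (2,4) (3,1) (3,2) (3,3) (4,3) (4,4)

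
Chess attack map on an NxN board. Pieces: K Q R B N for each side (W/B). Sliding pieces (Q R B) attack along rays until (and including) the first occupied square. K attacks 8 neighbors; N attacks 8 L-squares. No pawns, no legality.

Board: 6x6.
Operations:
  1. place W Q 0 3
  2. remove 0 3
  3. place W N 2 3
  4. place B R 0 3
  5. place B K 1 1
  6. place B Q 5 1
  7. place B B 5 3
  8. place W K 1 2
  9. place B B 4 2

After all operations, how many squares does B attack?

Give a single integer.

Op 1: place WQ@(0,3)
Op 2: remove (0,3)
Op 3: place WN@(2,3)
Op 4: place BR@(0,3)
Op 5: place BK@(1,1)
Op 6: place BQ@(5,1)
Op 7: place BB@(5,3)
Op 8: place WK@(1,2)
Op 9: place BB@(4,2)
Per-piece attacks for B:
  BR@(0,3): attacks (0,4) (0,5) (0,2) (0,1) (0,0) (1,3) (2,3) [ray(1,0) blocked at (2,3)]
  BK@(1,1): attacks (1,2) (1,0) (2,1) (0,1) (2,2) (2,0) (0,2) (0,0)
  BB@(4,2): attacks (5,3) (5,1) (3,3) (2,4) (1,5) (3,1) (2,0) [ray(1,1) blocked at (5,3); ray(1,-1) blocked at (5,1)]
  BQ@(5,1): attacks (5,2) (5,3) (5,0) (4,1) (3,1) (2,1) (1,1) (4,2) (4,0) [ray(0,1) blocked at (5,3); ray(-1,0) blocked at (1,1); ray(-1,1) blocked at (4,2)]
  BB@(5,3): attacks (4,4) (3,5) (4,2) [ray(-1,-1) blocked at (4,2)]
Union (26 distinct): (0,0) (0,1) (0,2) (0,4) (0,5) (1,0) (1,1) (1,2) (1,3) (1,5) (2,0) (2,1) (2,2) (2,3) (2,4) (3,1) (3,3) (3,5) (4,0) (4,1) (4,2) (4,4) (5,0) (5,1) (5,2) (5,3)

Answer: 26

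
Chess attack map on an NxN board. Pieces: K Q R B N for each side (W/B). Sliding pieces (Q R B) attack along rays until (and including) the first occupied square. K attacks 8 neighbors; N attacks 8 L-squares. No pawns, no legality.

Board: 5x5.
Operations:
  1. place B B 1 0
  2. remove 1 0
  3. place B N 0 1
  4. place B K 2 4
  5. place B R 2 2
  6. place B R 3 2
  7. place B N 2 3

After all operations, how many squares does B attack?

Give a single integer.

Answer: 17

Derivation:
Op 1: place BB@(1,0)
Op 2: remove (1,0)
Op 3: place BN@(0,1)
Op 4: place BK@(2,4)
Op 5: place BR@(2,2)
Op 6: place BR@(3,2)
Op 7: place BN@(2,3)
Per-piece attacks for B:
  BN@(0,1): attacks (1,3) (2,2) (2,0)
  BR@(2,2): attacks (2,3) (2,1) (2,0) (3,2) (1,2) (0,2) [ray(0,1) blocked at (2,3); ray(1,0) blocked at (3,2)]
  BN@(2,3): attacks (4,4) (0,4) (3,1) (4,2) (1,1) (0,2)
  BK@(2,4): attacks (2,3) (3,4) (1,4) (3,3) (1,3)
  BR@(3,2): attacks (3,3) (3,4) (3,1) (3,0) (4,2) (2,2) [ray(-1,0) blocked at (2,2)]
Union (17 distinct): (0,2) (0,4) (1,1) (1,2) (1,3) (1,4) (2,0) (2,1) (2,2) (2,3) (3,0) (3,1) (3,2) (3,3) (3,4) (4,2) (4,4)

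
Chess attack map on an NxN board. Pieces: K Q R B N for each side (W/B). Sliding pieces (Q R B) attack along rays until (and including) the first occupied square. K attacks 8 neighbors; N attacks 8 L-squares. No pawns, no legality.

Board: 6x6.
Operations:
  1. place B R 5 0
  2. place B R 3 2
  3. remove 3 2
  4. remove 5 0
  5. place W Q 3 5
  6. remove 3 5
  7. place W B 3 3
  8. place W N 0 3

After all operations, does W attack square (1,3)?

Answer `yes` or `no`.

Answer: no

Derivation:
Op 1: place BR@(5,0)
Op 2: place BR@(3,2)
Op 3: remove (3,2)
Op 4: remove (5,0)
Op 5: place WQ@(3,5)
Op 6: remove (3,5)
Op 7: place WB@(3,3)
Op 8: place WN@(0,3)
Per-piece attacks for W:
  WN@(0,3): attacks (1,5) (2,4) (1,1) (2,2)
  WB@(3,3): attacks (4,4) (5,5) (4,2) (5,1) (2,4) (1,5) (2,2) (1,1) (0,0)
W attacks (1,3): no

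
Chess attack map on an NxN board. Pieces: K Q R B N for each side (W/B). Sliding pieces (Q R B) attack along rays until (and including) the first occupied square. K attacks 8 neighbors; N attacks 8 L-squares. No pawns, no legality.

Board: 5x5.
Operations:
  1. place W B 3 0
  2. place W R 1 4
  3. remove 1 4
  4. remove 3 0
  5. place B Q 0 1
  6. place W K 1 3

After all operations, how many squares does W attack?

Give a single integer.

Answer: 8

Derivation:
Op 1: place WB@(3,0)
Op 2: place WR@(1,4)
Op 3: remove (1,4)
Op 4: remove (3,0)
Op 5: place BQ@(0,1)
Op 6: place WK@(1,3)
Per-piece attacks for W:
  WK@(1,3): attacks (1,4) (1,2) (2,3) (0,3) (2,4) (2,2) (0,4) (0,2)
Union (8 distinct): (0,2) (0,3) (0,4) (1,2) (1,4) (2,2) (2,3) (2,4)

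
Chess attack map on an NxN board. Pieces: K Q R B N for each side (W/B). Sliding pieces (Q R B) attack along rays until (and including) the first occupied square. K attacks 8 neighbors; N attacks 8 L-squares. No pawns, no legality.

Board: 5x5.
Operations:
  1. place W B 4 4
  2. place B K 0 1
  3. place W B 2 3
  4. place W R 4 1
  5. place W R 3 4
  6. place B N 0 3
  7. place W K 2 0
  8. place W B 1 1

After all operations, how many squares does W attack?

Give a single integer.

Op 1: place WB@(4,4)
Op 2: place BK@(0,1)
Op 3: place WB@(2,3)
Op 4: place WR@(4,1)
Op 5: place WR@(3,4)
Op 6: place BN@(0,3)
Op 7: place WK@(2,0)
Op 8: place WB@(1,1)
Per-piece attacks for W:
  WB@(1,1): attacks (2,2) (3,3) (4,4) (2,0) (0,2) (0,0) [ray(1,1) blocked at (4,4); ray(1,-1) blocked at (2,0)]
  WK@(2,0): attacks (2,1) (3,0) (1,0) (3,1) (1,1)
  WB@(2,3): attacks (3,4) (3,2) (4,1) (1,4) (1,2) (0,1) [ray(1,1) blocked at (3,4); ray(1,-1) blocked at (4,1); ray(-1,-1) blocked at (0,1)]
  WR@(3,4): attacks (3,3) (3,2) (3,1) (3,0) (4,4) (2,4) (1,4) (0,4) [ray(1,0) blocked at (4,4)]
  WR@(4,1): attacks (4,2) (4,3) (4,4) (4,0) (3,1) (2,1) (1,1) [ray(0,1) blocked at (4,4); ray(-1,0) blocked at (1,1)]
  WB@(4,4): attacks (3,3) (2,2) (1,1) [ray(-1,-1) blocked at (1,1)]
Union (22 distinct): (0,0) (0,1) (0,2) (0,4) (1,0) (1,1) (1,2) (1,4) (2,0) (2,1) (2,2) (2,4) (3,0) (3,1) (3,2) (3,3) (3,4) (4,0) (4,1) (4,2) (4,3) (4,4)

Answer: 22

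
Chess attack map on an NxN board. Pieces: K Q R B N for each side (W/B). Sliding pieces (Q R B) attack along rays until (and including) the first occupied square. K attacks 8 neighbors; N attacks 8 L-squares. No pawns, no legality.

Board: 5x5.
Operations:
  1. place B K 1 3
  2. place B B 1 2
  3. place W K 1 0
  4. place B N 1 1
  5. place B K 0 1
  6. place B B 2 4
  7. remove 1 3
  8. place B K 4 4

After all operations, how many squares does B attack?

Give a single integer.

Op 1: place BK@(1,3)
Op 2: place BB@(1,2)
Op 3: place WK@(1,0)
Op 4: place BN@(1,1)
Op 5: place BK@(0,1)
Op 6: place BB@(2,4)
Op 7: remove (1,3)
Op 8: place BK@(4,4)
Per-piece attacks for B:
  BK@(0,1): attacks (0,2) (0,0) (1,1) (1,2) (1,0)
  BN@(1,1): attacks (2,3) (3,2) (0,3) (3,0)
  BB@(1,2): attacks (2,3) (3,4) (2,1) (3,0) (0,3) (0,1) [ray(-1,-1) blocked at (0,1)]
  BB@(2,4): attacks (3,3) (4,2) (1,3) (0,2)
  BK@(4,4): attacks (4,3) (3,4) (3,3)
Union (16 distinct): (0,0) (0,1) (0,2) (0,3) (1,0) (1,1) (1,2) (1,3) (2,1) (2,3) (3,0) (3,2) (3,3) (3,4) (4,2) (4,3)

Answer: 16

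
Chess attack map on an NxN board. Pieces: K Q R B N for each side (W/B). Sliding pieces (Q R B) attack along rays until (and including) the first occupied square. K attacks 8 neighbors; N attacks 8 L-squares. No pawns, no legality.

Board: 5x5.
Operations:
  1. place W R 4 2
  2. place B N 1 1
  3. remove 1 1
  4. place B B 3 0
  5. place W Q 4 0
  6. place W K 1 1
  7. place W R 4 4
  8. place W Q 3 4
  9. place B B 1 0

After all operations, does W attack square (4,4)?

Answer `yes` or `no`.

Op 1: place WR@(4,2)
Op 2: place BN@(1,1)
Op 3: remove (1,1)
Op 4: place BB@(3,0)
Op 5: place WQ@(4,0)
Op 6: place WK@(1,1)
Op 7: place WR@(4,4)
Op 8: place WQ@(3,4)
Op 9: place BB@(1,0)
Per-piece attacks for W:
  WK@(1,1): attacks (1,2) (1,0) (2,1) (0,1) (2,2) (2,0) (0,2) (0,0)
  WQ@(3,4): attacks (3,3) (3,2) (3,1) (3,0) (4,4) (2,4) (1,4) (0,4) (4,3) (2,3) (1,2) (0,1) [ray(0,-1) blocked at (3,0); ray(1,0) blocked at (4,4)]
  WQ@(4,0): attacks (4,1) (4,2) (3,0) (3,1) (2,2) (1,3) (0,4) [ray(0,1) blocked at (4,2); ray(-1,0) blocked at (3,0)]
  WR@(4,2): attacks (4,3) (4,4) (4,1) (4,0) (3,2) (2,2) (1,2) (0,2) [ray(0,1) blocked at (4,4); ray(0,-1) blocked at (4,0)]
  WR@(4,4): attacks (4,3) (4,2) (3,4) [ray(0,-1) blocked at (4,2); ray(-1,0) blocked at (3,4)]
W attacks (4,4): yes

Answer: yes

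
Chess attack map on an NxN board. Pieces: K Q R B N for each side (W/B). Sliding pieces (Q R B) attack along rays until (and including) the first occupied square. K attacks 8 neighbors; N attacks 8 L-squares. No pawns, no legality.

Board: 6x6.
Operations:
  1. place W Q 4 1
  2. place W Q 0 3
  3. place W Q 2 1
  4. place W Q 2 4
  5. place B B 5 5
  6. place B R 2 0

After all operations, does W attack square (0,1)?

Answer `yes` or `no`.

Answer: yes

Derivation:
Op 1: place WQ@(4,1)
Op 2: place WQ@(0,3)
Op 3: place WQ@(2,1)
Op 4: place WQ@(2,4)
Op 5: place BB@(5,5)
Op 6: place BR@(2,0)
Per-piece attacks for W:
  WQ@(0,3): attacks (0,4) (0,5) (0,2) (0,1) (0,0) (1,3) (2,3) (3,3) (4,3) (5,3) (1,4) (2,5) (1,2) (2,1) [ray(1,-1) blocked at (2,1)]
  WQ@(2,1): attacks (2,2) (2,3) (2,4) (2,0) (3,1) (4,1) (1,1) (0,1) (3,2) (4,3) (5,4) (3,0) (1,2) (0,3) (1,0) [ray(0,1) blocked at (2,4); ray(0,-1) blocked at (2,0); ray(1,0) blocked at (4,1); ray(-1,1) blocked at (0,3)]
  WQ@(2,4): attacks (2,5) (2,3) (2,2) (2,1) (3,4) (4,4) (5,4) (1,4) (0,4) (3,5) (3,3) (4,2) (5,1) (1,5) (1,3) (0,2) [ray(0,-1) blocked at (2,1)]
  WQ@(4,1): attacks (4,2) (4,3) (4,4) (4,5) (4,0) (5,1) (3,1) (2,1) (5,2) (5,0) (3,2) (2,3) (1,4) (0,5) (3,0) [ray(-1,0) blocked at (2,1)]
W attacks (0,1): yes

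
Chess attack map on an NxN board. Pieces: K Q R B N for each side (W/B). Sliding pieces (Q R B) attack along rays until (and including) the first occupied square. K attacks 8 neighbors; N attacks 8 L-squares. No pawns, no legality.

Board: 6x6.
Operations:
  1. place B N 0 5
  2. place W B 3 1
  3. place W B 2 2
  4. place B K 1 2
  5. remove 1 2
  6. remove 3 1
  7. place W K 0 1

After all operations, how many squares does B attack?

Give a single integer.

Answer: 2

Derivation:
Op 1: place BN@(0,5)
Op 2: place WB@(3,1)
Op 3: place WB@(2,2)
Op 4: place BK@(1,2)
Op 5: remove (1,2)
Op 6: remove (3,1)
Op 7: place WK@(0,1)
Per-piece attacks for B:
  BN@(0,5): attacks (1,3) (2,4)
Union (2 distinct): (1,3) (2,4)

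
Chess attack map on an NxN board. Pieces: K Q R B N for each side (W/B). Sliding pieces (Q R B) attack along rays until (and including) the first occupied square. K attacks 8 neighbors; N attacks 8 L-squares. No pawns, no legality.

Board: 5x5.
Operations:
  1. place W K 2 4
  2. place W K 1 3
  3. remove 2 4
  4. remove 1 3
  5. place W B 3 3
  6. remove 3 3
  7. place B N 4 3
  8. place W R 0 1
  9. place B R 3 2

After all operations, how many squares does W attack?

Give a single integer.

Answer: 8

Derivation:
Op 1: place WK@(2,4)
Op 2: place WK@(1,3)
Op 3: remove (2,4)
Op 4: remove (1,3)
Op 5: place WB@(3,3)
Op 6: remove (3,3)
Op 7: place BN@(4,3)
Op 8: place WR@(0,1)
Op 9: place BR@(3,2)
Per-piece attacks for W:
  WR@(0,1): attacks (0,2) (0,3) (0,4) (0,0) (1,1) (2,1) (3,1) (4,1)
Union (8 distinct): (0,0) (0,2) (0,3) (0,4) (1,1) (2,1) (3,1) (4,1)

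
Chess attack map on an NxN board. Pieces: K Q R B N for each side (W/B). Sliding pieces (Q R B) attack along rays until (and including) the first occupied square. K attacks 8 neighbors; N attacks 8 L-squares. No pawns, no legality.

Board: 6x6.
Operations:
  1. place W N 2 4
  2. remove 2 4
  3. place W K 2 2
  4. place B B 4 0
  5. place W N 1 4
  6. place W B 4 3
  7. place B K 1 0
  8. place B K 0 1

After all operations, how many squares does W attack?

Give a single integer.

Answer: 16

Derivation:
Op 1: place WN@(2,4)
Op 2: remove (2,4)
Op 3: place WK@(2,2)
Op 4: place BB@(4,0)
Op 5: place WN@(1,4)
Op 6: place WB@(4,3)
Op 7: place BK@(1,0)
Op 8: place BK@(0,1)
Per-piece attacks for W:
  WN@(1,4): attacks (3,5) (2,2) (3,3) (0,2)
  WK@(2,2): attacks (2,3) (2,1) (3,2) (1,2) (3,3) (3,1) (1,3) (1,1)
  WB@(4,3): attacks (5,4) (5,2) (3,4) (2,5) (3,2) (2,1) (1,0) [ray(-1,-1) blocked at (1,0)]
Union (16 distinct): (0,2) (1,0) (1,1) (1,2) (1,3) (2,1) (2,2) (2,3) (2,5) (3,1) (3,2) (3,3) (3,4) (3,5) (5,2) (5,4)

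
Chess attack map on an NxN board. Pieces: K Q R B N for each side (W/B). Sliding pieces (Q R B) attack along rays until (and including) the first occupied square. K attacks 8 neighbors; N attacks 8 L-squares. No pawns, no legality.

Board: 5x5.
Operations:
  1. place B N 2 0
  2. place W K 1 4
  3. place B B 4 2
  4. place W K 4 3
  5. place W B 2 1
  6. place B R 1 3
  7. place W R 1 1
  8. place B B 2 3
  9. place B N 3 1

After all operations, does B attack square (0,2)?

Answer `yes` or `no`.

Answer: no

Derivation:
Op 1: place BN@(2,0)
Op 2: place WK@(1,4)
Op 3: place BB@(4,2)
Op 4: place WK@(4,3)
Op 5: place WB@(2,1)
Op 6: place BR@(1,3)
Op 7: place WR@(1,1)
Op 8: place BB@(2,3)
Op 9: place BN@(3,1)
Per-piece attacks for B:
  BR@(1,3): attacks (1,4) (1,2) (1,1) (2,3) (0,3) [ray(0,1) blocked at (1,4); ray(0,-1) blocked at (1,1); ray(1,0) blocked at (2,3)]
  BN@(2,0): attacks (3,2) (4,1) (1,2) (0,1)
  BB@(2,3): attacks (3,4) (3,2) (4,1) (1,4) (1,2) (0,1) [ray(-1,1) blocked at (1,4)]
  BN@(3,1): attacks (4,3) (2,3) (1,2) (1,0)
  BB@(4,2): attacks (3,3) (2,4) (3,1) [ray(-1,-1) blocked at (3,1)]
B attacks (0,2): no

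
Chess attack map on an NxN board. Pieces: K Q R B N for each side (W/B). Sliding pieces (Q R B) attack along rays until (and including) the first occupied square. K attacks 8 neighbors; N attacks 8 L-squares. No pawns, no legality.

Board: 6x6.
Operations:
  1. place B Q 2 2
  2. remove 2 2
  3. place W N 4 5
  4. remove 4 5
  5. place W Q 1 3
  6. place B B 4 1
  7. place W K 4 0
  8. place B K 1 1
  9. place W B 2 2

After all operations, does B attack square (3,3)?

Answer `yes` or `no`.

Op 1: place BQ@(2,2)
Op 2: remove (2,2)
Op 3: place WN@(4,5)
Op 4: remove (4,5)
Op 5: place WQ@(1,3)
Op 6: place BB@(4,1)
Op 7: place WK@(4,0)
Op 8: place BK@(1,1)
Op 9: place WB@(2,2)
Per-piece attacks for B:
  BK@(1,1): attacks (1,2) (1,0) (2,1) (0,1) (2,2) (2,0) (0,2) (0,0)
  BB@(4,1): attacks (5,2) (5,0) (3,2) (2,3) (1,4) (0,5) (3,0)
B attacks (3,3): no

Answer: no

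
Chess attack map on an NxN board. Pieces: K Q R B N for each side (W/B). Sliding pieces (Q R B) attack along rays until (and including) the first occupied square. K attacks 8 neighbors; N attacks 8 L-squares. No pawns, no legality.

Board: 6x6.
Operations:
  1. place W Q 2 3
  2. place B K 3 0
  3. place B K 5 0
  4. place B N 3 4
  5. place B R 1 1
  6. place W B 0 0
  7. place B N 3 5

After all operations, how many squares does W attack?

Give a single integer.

Answer: 19

Derivation:
Op 1: place WQ@(2,3)
Op 2: place BK@(3,0)
Op 3: place BK@(5,0)
Op 4: place BN@(3,4)
Op 5: place BR@(1,1)
Op 6: place WB@(0,0)
Op 7: place BN@(3,5)
Per-piece attacks for W:
  WB@(0,0): attacks (1,1) [ray(1,1) blocked at (1,1)]
  WQ@(2,3): attacks (2,4) (2,5) (2,2) (2,1) (2,0) (3,3) (4,3) (5,3) (1,3) (0,3) (3,4) (3,2) (4,1) (5,0) (1,4) (0,5) (1,2) (0,1) [ray(1,1) blocked at (3,4); ray(1,-1) blocked at (5,0)]
Union (19 distinct): (0,1) (0,3) (0,5) (1,1) (1,2) (1,3) (1,4) (2,0) (2,1) (2,2) (2,4) (2,5) (3,2) (3,3) (3,4) (4,1) (4,3) (5,0) (5,3)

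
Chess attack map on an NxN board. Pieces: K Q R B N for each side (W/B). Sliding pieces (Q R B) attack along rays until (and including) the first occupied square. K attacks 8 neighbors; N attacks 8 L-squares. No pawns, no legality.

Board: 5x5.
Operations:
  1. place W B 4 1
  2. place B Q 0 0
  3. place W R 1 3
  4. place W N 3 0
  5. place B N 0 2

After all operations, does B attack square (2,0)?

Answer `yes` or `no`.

Op 1: place WB@(4,1)
Op 2: place BQ@(0,0)
Op 3: place WR@(1,3)
Op 4: place WN@(3,0)
Op 5: place BN@(0,2)
Per-piece attacks for B:
  BQ@(0,0): attacks (0,1) (0,2) (1,0) (2,0) (3,0) (1,1) (2,2) (3,3) (4,4) [ray(0,1) blocked at (0,2); ray(1,0) blocked at (3,0)]
  BN@(0,2): attacks (1,4) (2,3) (1,0) (2,1)
B attacks (2,0): yes

Answer: yes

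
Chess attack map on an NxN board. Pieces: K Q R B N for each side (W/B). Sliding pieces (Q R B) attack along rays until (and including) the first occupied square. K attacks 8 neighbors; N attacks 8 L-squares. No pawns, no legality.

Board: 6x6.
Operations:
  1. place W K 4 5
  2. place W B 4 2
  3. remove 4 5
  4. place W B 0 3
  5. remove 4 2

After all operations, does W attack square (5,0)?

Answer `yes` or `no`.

Op 1: place WK@(4,5)
Op 2: place WB@(4,2)
Op 3: remove (4,5)
Op 4: place WB@(0,3)
Op 5: remove (4,2)
Per-piece attacks for W:
  WB@(0,3): attacks (1,4) (2,5) (1,2) (2,1) (3,0)
W attacks (5,0): no

Answer: no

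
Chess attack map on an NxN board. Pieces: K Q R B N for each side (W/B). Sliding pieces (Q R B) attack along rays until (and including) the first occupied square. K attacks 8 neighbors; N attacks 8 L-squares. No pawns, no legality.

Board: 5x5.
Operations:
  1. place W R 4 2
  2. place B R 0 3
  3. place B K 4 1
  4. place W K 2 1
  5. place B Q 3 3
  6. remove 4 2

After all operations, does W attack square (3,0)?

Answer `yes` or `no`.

Op 1: place WR@(4,2)
Op 2: place BR@(0,3)
Op 3: place BK@(4,1)
Op 4: place WK@(2,1)
Op 5: place BQ@(3,3)
Op 6: remove (4,2)
Per-piece attacks for W:
  WK@(2,1): attacks (2,2) (2,0) (3,1) (1,1) (3,2) (3,0) (1,2) (1,0)
W attacks (3,0): yes

Answer: yes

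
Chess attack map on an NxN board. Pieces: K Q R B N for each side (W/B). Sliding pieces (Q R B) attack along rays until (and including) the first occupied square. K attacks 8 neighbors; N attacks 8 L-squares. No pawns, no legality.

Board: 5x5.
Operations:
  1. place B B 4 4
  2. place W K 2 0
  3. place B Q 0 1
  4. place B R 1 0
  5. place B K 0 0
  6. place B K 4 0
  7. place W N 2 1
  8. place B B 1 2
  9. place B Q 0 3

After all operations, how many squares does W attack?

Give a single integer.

Answer: 11

Derivation:
Op 1: place BB@(4,4)
Op 2: place WK@(2,0)
Op 3: place BQ@(0,1)
Op 4: place BR@(1,0)
Op 5: place BK@(0,0)
Op 6: place BK@(4,0)
Op 7: place WN@(2,1)
Op 8: place BB@(1,2)
Op 9: place BQ@(0,3)
Per-piece attacks for W:
  WK@(2,0): attacks (2,1) (3,0) (1,0) (3,1) (1,1)
  WN@(2,1): attacks (3,3) (4,2) (1,3) (0,2) (4,0) (0,0)
Union (11 distinct): (0,0) (0,2) (1,0) (1,1) (1,3) (2,1) (3,0) (3,1) (3,3) (4,0) (4,2)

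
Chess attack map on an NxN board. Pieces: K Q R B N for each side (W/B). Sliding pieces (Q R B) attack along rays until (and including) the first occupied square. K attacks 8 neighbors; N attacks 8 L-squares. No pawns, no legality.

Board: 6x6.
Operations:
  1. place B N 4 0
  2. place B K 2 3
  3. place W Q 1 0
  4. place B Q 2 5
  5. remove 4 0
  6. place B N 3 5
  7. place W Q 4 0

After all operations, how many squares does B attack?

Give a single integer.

Op 1: place BN@(4,0)
Op 2: place BK@(2,3)
Op 3: place WQ@(1,0)
Op 4: place BQ@(2,5)
Op 5: remove (4,0)
Op 6: place BN@(3,5)
Op 7: place WQ@(4,0)
Per-piece attacks for B:
  BK@(2,3): attacks (2,4) (2,2) (3,3) (1,3) (3,4) (3,2) (1,4) (1,2)
  BQ@(2,5): attacks (2,4) (2,3) (3,5) (1,5) (0,5) (3,4) (4,3) (5,2) (1,4) (0,3) [ray(0,-1) blocked at (2,3); ray(1,0) blocked at (3,5)]
  BN@(3,5): attacks (4,3) (5,4) (2,3) (1,4)
Union (16 distinct): (0,3) (0,5) (1,2) (1,3) (1,4) (1,5) (2,2) (2,3) (2,4) (3,2) (3,3) (3,4) (3,5) (4,3) (5,2) (5,4)

Answer: 16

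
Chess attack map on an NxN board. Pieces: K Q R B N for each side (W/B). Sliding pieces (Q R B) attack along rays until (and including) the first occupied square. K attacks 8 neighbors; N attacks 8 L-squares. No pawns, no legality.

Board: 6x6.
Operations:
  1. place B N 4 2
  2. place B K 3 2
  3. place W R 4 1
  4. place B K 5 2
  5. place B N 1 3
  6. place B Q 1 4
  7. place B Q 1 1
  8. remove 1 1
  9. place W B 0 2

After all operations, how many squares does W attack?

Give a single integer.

Op 1: place BN@(4,2)
Op 2: place BK@(3,2)
Op 3: place WR@(4,1)
Op 4: place BK@(5,2)
Op 5: place BN@(1,3)
Op 6: place BQ@(1,4)
Op 7: place BQ@(1,1)
Op 8: remove (1,1)
Op 9: place WB@(0,2)
Per-piece attacks for W:
  WB@(0,2): attacks (1,3) (1,1) (2,0) [ray(1,1) blocked at (1,3)]
  WR@(4,1): attacks (4,2) (4,0) (5,1) (3,1) (2,1) (1,1) (0,1) [ray(0,1) blocked at (4,2)]
Union (9 distinct): (0,1) (1,1) (1,3) (2,0) (2,1) (3,1) (4,0) (4,2) (5,1)

Answer: 9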